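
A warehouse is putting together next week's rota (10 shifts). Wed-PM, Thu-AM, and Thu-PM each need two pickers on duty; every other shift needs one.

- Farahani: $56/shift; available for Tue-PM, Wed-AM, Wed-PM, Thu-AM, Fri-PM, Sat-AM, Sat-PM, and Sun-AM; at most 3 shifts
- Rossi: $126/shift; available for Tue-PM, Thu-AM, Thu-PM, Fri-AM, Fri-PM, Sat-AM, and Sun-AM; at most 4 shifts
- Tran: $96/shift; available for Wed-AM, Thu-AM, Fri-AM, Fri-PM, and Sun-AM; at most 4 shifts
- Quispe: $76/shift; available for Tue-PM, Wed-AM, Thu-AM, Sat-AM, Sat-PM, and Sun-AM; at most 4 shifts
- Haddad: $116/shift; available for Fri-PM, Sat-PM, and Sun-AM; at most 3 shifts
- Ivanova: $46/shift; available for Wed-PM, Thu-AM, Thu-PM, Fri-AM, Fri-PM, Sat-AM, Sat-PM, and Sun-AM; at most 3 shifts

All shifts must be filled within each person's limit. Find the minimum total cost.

Wed-PM can only be covered by Farahani and Ivanova, so that assignment is forced.
Thu-PM can only be covered by Rossi and Ivanova, so that assignment is forced.
Picking the cheapest available picker for each shift independently would cost $718, but that ignores the shift limits.
An optimal schedule: Tue-PM→Farahani, Wed-AM→Farahani, Wed-PM→Ivanova+Farahani, Thu-AM→Quispe+Tran, Thu-PM→Ivanova+Rossi, Fri-AM→Ivanova, Fri-PM→Tran, Sat-AM→Quispe, Sat-PM→Quispe, Sun-AM→Quispe.
Total: 56 + 56 + 46 + 56 + 76 + 96 + 46 + 126 + 46 + 96 + 76 + 76 + 76 = $928.

$928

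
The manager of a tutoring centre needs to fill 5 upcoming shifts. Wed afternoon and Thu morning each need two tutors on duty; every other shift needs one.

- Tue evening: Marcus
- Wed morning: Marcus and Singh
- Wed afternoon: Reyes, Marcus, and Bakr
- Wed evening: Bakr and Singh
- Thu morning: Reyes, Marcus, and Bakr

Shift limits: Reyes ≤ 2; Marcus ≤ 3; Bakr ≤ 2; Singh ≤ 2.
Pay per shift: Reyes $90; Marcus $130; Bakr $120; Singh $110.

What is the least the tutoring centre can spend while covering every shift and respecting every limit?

Tue evening can only be covered by Marcus, so that assignment is forced.
Picking the cheapest available tutor for each shift independently would cost $770, and that bound is achievable.
An optimal schedule: Tue evening→Marcus, Wed morning→Singh, Wed afternoon→Reyes+Bakr, Wed evening→Singh, Thu morning→Reyes+Bakr.
Total: 130 + 110 + 90 + 120 + 110 + 90 + 120 = $770.

$770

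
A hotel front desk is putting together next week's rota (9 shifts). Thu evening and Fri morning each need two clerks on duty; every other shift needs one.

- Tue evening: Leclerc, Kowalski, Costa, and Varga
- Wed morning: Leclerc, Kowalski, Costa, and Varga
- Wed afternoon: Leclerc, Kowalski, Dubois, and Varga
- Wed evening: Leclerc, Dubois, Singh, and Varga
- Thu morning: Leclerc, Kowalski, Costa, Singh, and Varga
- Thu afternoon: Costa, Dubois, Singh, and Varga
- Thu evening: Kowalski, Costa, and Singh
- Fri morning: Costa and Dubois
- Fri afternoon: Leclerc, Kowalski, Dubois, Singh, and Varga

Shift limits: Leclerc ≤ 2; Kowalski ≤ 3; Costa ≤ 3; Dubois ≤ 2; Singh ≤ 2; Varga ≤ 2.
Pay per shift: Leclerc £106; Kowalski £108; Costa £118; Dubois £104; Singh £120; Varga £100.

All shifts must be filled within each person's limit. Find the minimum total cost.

£1180

Fri morning can only be covered by Costa and Dubois, so that assignment is forced.
Picking the cheapest available clerk for each shift independently would cost £1148, but that ignores the shift limits.
An optimal schedule: Tue evening→Varga, Wed morning→Varga, Wed afternoon→Leclerc, Wed evening→Leclerc, Thu morning→Kowalski, Thu afternoon→Dubois, Thu evening→Kowalski+Costa, Fri morning→Dubois+Costa, Fri afternoon→Kowalski.
Total: 100 + 100 + 106 + 106 + 108 + 104 + 108 + 118 + 104 + 118 + 108 = £1180.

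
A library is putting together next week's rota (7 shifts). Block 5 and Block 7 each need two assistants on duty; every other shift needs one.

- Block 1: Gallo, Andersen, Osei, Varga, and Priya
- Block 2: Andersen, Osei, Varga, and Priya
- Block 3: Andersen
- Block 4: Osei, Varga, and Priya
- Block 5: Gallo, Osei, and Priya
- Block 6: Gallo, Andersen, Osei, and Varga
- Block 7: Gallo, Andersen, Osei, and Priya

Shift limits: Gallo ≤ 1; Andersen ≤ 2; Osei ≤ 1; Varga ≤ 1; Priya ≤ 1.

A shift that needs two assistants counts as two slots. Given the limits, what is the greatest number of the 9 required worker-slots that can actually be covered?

Total capacity across all assistants is 1+2+1+1+1 = 6, and 9 slots are needed, so at most 6 can be filled.
An assignment achieving 6: Block 2→Andersen, Block 3→Andersen, Block 4→Osei, Block 5→Gallo+Priya, Block 6→Varga.
Loads: Gallo 1/1, Andersen 2/2, Osei 1/1, Varga 1/1, Priya 1/1.

6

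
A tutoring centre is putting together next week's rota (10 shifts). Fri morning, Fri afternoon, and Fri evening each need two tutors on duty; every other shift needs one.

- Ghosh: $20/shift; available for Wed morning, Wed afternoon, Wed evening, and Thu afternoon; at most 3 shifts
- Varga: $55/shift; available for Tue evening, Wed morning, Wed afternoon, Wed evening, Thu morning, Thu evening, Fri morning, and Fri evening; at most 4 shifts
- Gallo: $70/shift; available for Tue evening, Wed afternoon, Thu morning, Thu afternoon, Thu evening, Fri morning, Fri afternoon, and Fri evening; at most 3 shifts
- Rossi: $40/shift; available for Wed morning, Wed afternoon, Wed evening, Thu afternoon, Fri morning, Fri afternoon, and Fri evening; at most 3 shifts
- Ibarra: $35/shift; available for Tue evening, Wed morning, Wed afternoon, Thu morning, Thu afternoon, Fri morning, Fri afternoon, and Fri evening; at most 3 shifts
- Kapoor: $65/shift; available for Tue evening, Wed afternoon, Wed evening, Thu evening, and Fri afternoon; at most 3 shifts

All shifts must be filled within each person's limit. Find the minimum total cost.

$505

Picking the cheapest available tutor for each shift independently would cost $430, but that ignores the shift limits.
An optimal schedule: Tue evening→Ibarra, Wed morning→Ghosh, Wed afternoon→Varga, Wed evening→Ghosh, Thu morning→Ibarra, Thu afternoon→Ghosh, Thu evening→Varga, Fri morning→Rossi+Varga, Fri afternoon→Ibarra+Rossi, Fri evening→Rossi+Varga.
Total: 35 + 20 + 55 + 20 + 35 + 20 + 55 + 40 + 55 + 35 + 40 + 40 + 55 = $505.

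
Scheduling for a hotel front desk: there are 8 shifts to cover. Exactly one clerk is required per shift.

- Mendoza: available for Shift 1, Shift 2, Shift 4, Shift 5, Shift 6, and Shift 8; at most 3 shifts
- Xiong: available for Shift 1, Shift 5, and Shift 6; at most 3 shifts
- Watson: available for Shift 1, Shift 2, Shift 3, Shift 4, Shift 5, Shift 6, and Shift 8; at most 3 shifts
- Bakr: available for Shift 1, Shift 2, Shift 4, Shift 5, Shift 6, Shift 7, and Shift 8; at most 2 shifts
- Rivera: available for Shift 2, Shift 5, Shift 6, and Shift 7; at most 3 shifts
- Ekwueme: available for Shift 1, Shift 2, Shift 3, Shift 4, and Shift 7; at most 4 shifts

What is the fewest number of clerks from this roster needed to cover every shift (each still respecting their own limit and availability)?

8 slots to fill and no one can take more than 4, so at least ⌈8/4⌉ = 2 clerks are needed.
Any 2 clerks together have capacity at most 4+3 = 7 < 8 slots, so 2 can never suffice.
Mendoza, Xiong, and Ekwueme alone can cover everything: Shift 1→Xiong, Shift 2→Mendoza, Shift 3→Ekwueme, Shift 4→Mendoza, Shift 5→Xiong, Shift 6→Xiong, Shift 7→Ekwueme, Shift 8→Mendoza.

3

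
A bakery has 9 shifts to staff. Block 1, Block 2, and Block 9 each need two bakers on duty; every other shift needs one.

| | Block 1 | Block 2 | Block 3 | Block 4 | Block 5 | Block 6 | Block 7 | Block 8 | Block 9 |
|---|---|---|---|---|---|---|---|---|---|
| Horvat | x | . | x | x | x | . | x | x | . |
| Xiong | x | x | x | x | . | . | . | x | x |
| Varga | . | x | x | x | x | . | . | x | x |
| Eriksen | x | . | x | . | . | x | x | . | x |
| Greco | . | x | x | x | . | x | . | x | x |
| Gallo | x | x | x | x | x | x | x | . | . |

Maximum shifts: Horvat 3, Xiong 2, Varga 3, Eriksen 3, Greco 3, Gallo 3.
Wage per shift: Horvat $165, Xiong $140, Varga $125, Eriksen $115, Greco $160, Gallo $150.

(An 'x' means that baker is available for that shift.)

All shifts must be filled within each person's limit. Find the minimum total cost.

Picking the cheapest available baker for each shift independently would cost $1480, but that ignores the shift limits.
An optimal schedule: Block 1→Eriksen+Gallo, Block 2→Xiong+Gallo, Block 3→Gallo, Block 4→Varga, Block 5→Varga, Block 6→Eriksen, Block 7→Eriksen, Block 8→Varga, Block 9→Xiong+Greco.
Total: 115 + 150 + 140 + 150 + 150 + 125 + 125 + 115 + 115 + 125 + 140 + 160 = $1610.

$1610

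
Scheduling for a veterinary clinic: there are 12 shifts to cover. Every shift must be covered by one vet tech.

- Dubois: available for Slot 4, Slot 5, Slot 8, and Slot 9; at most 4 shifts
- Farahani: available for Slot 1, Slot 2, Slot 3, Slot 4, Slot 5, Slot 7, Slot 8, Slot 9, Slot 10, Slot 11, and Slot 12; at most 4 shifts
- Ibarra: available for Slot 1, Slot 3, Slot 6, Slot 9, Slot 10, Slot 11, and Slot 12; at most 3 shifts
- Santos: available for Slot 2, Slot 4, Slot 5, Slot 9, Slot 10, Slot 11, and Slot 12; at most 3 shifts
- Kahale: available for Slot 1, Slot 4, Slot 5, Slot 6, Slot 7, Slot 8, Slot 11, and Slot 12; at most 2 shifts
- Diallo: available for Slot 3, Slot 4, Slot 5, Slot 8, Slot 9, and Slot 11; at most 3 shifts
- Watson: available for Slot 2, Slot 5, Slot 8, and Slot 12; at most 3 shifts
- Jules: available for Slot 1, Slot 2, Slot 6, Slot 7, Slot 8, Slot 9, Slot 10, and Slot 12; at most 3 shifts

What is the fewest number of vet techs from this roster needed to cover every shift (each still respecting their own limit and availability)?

4

12 slots to fill and no one can take more than 4, so at least ⌈12/4⌉ = 3 vet techs are needed.
Any 3 vet techs together have capacity at most 4+4+3 = 11 < 12 slots, so 3 can never suffice.
Dubois, Farahani, Ibarra, and Santos alone can cover everything: Slot 1→Farahani, Slot 2→Farahani, Slot 3→Farahani, Slot 4→Dubois, Slot 5→Dubois, Slot 6→Ibarra, Slot 7→Farahani, Slot 8→Dubois, Slot 9→Dubois, Slot 10→Ibarra, Slot 11→Ibarra, Slot 12→Santos.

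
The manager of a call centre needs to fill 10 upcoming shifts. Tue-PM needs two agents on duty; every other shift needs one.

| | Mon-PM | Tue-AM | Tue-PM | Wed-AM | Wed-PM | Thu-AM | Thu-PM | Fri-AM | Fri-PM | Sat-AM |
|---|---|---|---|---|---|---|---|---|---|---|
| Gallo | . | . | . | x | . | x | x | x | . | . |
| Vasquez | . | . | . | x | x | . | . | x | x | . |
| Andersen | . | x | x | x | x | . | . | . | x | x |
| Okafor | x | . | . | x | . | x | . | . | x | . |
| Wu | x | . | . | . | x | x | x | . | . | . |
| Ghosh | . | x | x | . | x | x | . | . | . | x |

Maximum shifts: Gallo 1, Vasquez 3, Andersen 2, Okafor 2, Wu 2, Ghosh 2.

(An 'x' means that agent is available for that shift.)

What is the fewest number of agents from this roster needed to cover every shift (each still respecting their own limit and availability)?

5

11 slots to fill and no one can take more than 3, so at least ⌈11/3⌉ = 4 agents are needed.
Any 4 agents together have capacity at most 3+2+2+2 = 9 < 11 slots, so 4 can never suffice.
Vasquez, Andersen, Okafor, Wu, and Ghosh alone can cover everything: Mon-PM→Okafor, Tue-AM→Andersen, Tue-PM→Andersen+Ghosh, Wed-AM→Vasquez, Wed-PM→Wu, Thu-AM→Okafor, Thu-PM→Wu, Fri-AM→Vasquez, Fri-PM→Vasquez, Sat-AM→Ghosh.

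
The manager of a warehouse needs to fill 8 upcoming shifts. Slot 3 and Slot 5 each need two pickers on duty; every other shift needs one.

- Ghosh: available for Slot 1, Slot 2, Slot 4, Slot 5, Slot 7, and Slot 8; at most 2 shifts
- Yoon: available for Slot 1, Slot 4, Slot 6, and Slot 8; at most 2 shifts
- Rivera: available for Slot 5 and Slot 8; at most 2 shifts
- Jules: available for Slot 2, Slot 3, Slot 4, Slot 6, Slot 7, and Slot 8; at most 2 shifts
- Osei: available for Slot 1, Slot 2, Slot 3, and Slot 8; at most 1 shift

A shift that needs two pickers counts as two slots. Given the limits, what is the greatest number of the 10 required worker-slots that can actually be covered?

9

Total capacity across all pickers is 2+2+2+2+1 = 9, and 10 slots are needed, so at most 9 can be filled.
An assignment achieving 9: Slot 1→Yoon, Slot 2→Jules, Slot 3→Jules+Osei, Slot 5→Ghosh+Rivera, Slot 6→Yoon, Slot 7→Ghosh, Slot 8→Rivera.
Loads: Ghosh 2/2, Yoon 2/2, Rivera 2/2, Jules 2/2, Osei 1/1.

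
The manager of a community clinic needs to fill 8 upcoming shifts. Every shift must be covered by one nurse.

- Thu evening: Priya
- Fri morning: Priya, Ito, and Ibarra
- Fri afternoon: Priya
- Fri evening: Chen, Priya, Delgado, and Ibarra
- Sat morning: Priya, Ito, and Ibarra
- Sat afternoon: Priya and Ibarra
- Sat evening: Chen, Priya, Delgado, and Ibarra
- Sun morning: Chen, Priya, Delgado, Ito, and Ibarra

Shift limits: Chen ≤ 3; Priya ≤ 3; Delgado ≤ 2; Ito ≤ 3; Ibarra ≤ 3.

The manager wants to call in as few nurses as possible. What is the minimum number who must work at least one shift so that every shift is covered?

8 slots to fill and no one can take more than 3, so at least ⌈8/3⌉ = 3 nurses are needed.
Chen, Priya, and Ito alone can cover everything: Thu evening→Priya, Fri morning→Ito, Fri afternoon→Priya, Fri evening→Chen, Sat morning→Ito, Sat afternoon→Priya, Sat evening→Chen, Sun morning→Chen.

3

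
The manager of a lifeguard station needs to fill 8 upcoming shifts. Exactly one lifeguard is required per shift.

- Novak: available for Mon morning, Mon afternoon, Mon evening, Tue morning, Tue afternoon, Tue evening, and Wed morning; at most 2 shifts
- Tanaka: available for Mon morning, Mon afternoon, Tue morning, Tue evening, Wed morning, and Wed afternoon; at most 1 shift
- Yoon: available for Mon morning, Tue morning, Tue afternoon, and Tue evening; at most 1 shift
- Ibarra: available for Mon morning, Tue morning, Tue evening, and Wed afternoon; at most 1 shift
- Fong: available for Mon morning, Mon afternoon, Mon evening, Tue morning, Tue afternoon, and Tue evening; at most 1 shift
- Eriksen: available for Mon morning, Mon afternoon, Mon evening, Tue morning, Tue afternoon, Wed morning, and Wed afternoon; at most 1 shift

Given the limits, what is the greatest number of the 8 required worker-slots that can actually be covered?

Total capacity across all lifeguards is 2+1+1+1+1+1 = 7, and 8 slots are needed, so at most 7 can be filled.
An assignment achieving 7: Mon morning→Eriksen, Mon afternoon→Fong, Mon evening→Novak, Tue afternoon→Yoon, Tue evening→Ibarra, Wed morning→Novak, Wed afternoon→Tanaka.
Loads: Novak 2/2, Tanaka 1/1, Yoon 1/1, Ibarra 1/1, Fong 1/1, Eriksen 1/1.

7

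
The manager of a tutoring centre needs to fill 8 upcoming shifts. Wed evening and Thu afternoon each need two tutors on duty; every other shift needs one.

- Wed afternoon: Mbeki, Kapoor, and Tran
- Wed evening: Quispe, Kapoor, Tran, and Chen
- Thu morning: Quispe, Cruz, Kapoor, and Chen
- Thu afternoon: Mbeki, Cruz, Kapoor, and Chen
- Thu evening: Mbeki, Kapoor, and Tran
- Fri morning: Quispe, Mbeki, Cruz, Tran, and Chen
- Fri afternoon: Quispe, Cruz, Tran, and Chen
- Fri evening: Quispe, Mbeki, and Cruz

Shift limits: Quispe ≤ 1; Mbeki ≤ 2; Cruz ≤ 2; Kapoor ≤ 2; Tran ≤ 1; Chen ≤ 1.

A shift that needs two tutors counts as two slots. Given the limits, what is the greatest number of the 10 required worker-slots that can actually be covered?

Total capacity across all tutors is 1+2+2+2+1+1 = 9, and 10 slots are needed, so at most 9 can be filled.
An assignment achieving 9: Wed afternoon→Mbeki, Wed evening→Kapoor+Tran, Thu morning→Cruz, Thu afternoon→Cruz+Kapoor, Thu evening→Mbeki, Fri afternoon→Chen, Fri evening→Quispe.
Loads: Quispe 1/1, Mbeki 2/2, Cruz 2/2, Kapoor 2/2, Tran 1/1, Chen 1/1.

9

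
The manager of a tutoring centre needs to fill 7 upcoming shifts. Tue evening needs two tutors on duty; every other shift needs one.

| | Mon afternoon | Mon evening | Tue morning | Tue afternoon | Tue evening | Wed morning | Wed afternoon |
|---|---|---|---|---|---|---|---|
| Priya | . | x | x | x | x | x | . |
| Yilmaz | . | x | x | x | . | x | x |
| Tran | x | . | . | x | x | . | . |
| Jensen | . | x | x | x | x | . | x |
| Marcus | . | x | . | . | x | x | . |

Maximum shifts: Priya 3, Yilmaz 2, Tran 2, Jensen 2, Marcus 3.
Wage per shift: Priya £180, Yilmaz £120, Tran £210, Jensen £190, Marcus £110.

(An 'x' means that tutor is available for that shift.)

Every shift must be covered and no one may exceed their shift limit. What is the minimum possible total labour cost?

£1140

Mon afternoon can only be covered by Tran, so that assignment is forced.
Picking the cheapest available tutor for each shift independently would cost £1080, but that ignores the shift limits.
An optimal schedule: Mon afternoon→Tran, Mon evening→Marcus, Tue morning→Yilmaz, Tue afternoon→Priya, Tue evening→Marcus+Priya, Wed morning→Marcus, Wed afternoon→Yilmaz.
Total: 210 + 110 + 120 + 180 + 110 + 180 + 110 + 120 = £1140.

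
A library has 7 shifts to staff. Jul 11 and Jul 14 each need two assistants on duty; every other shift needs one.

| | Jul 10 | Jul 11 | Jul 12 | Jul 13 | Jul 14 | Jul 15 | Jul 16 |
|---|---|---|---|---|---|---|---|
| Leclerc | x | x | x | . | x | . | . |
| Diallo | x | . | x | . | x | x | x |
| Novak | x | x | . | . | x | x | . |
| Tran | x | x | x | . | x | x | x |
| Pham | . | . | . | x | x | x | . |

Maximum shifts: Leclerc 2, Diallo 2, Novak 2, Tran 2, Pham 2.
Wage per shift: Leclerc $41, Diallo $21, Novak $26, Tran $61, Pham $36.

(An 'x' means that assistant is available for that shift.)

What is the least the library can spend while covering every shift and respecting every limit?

$309

Jul 13 can only be covered by Pham, so that assignment is forced.
Picking the cheapest available assistant for each shift independently would cost $234, but that ignores the shift limits.
An optimal schedule: Jul 10→Diallo, Jul 11→Leclerc+Novak, Jul 12→Leclerc, Jul 13→Pham, Jul 14→Tran+Pham, Jul 15→Novak, Jul 16→Diallo.
Total: 21 + 41 + 26 + 41 + 36 + 61 + 36 + 26 + 21 = $309.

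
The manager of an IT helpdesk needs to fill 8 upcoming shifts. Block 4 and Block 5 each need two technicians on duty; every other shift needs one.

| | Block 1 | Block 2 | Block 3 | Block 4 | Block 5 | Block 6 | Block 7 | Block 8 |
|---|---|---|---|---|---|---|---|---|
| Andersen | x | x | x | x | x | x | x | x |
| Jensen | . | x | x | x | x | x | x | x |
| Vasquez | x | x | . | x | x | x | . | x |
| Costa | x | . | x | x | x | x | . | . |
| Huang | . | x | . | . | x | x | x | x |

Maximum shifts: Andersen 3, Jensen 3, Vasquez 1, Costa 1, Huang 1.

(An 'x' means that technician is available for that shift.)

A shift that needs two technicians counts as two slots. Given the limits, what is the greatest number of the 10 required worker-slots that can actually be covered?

9

Total capacity across all technicians is 3+3+1+1+1 = 9, and 10 slots are needed, so at most 9 can be filled.
An assignment achieving 9: Block 1→Andersen, Block 2→Jensen, Block 3→Andersen, Block 4→Jensen+Vasquez, Block 5→Costa+Huang, Block 7→Andersen, Block 8→Jensen.
Loads: Andersen 3/3, Jensen 3/3, Vasquez 1/1, Costa 1/1, Huang 1/1.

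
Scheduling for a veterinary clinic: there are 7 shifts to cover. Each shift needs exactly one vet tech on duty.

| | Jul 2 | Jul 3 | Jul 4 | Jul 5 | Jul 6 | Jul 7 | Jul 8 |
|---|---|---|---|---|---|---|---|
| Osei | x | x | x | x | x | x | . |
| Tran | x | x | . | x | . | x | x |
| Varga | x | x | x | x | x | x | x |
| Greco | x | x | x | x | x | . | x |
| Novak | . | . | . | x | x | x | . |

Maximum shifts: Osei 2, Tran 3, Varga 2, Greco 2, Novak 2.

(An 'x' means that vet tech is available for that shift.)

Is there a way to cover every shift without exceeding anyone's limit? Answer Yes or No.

One valid schedule: Jul 2→Osei, Jul 3→Tran, Jul 4→Osei, Jul 5→Varga, Jul 6→Varga, Jul 7→Tran, Jul 8→Tran.
Loads: Osei 2/2, Tran 3/3, Varga 2/2, Greco 0/2, Novak 0/2 — all within limits.

Yes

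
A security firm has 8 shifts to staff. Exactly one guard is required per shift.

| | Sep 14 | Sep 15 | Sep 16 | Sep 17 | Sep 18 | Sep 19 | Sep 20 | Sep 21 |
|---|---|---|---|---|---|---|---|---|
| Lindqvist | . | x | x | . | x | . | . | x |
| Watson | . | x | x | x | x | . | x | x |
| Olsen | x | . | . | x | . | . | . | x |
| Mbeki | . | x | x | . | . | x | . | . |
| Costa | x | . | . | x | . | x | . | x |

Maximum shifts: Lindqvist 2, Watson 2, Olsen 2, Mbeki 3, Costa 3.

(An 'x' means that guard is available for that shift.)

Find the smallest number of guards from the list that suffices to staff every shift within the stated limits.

8 slots to fill and no one can take more than 3, so at least ⌈8/3⌉ = 3 guards are needed.
Watson, Mbeki, and Costa alone can cover everything: Sep 14→Costa, Sep 15→Mbeki, Sep 16→Mbeki, Sep 17→Costa, Sep 18→Watson, Sep 19→Mbeki, Sep 20→Watson, Sep 21→Costa.

3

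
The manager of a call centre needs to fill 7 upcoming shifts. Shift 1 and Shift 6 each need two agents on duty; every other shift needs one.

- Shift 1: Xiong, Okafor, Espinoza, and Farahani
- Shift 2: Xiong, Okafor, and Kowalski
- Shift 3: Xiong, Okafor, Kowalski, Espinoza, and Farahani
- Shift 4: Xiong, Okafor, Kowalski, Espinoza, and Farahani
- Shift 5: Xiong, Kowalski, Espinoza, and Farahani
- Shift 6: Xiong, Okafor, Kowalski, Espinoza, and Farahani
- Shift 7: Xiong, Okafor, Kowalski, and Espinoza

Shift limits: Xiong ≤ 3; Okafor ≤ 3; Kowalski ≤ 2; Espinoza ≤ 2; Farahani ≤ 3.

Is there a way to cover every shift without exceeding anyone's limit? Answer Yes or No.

One valid schedule: Shift 1→Okafor+Espinoza, Shift 2→Xiong, Shift 3→Okafor, Shift 4→Okafor, Shift 5→Xiong, Shift 6→Kowalski+Espinoza, Shift 7→Xiong.
Loads: Xiong 3/3, Okafor 3/3, Kowalski 1/2, Espinoza 2/2, Farahani 0/3 — all within limits.

Yes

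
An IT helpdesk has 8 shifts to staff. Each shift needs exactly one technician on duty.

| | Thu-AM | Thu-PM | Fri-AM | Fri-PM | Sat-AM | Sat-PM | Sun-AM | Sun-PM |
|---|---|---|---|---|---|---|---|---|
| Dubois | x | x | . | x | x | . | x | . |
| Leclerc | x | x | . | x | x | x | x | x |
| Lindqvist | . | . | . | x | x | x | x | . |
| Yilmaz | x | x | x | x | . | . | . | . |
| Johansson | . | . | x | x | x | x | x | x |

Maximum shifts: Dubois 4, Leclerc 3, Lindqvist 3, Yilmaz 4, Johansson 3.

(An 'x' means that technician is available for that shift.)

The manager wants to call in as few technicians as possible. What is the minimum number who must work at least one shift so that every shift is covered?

8 slots to fill and no one can take more than 4, so at least ⌈8/4⌉ = 2 technicians are needed.
No set of 2 technicians can cover every shift (each such set leaves at least one shift with no one available or exceeds a cap).
Dubois, Leclerc, and Yilmaz alone can cover everything: Thu-AM→Dubois, Thu-PM→Dubois, Fri-AM→Yilmaz, Fri-PM→Leclerc, Sat-AM→Dubois, Sat-PM→Leclerc, Sun-AM→Dubois, Sun-PM→Leclerc.

3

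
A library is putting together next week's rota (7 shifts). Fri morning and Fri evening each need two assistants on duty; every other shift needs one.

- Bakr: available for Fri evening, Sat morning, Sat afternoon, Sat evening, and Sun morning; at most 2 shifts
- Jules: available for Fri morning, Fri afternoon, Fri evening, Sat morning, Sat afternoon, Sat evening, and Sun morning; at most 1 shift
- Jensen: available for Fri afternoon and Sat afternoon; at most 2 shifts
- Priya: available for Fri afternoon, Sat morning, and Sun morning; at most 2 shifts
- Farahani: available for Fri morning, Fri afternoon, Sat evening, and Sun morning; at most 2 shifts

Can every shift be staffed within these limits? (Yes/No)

Total capacity is 9 and 9 slots are needed, so capacity alone doesn't rule it out.
Shifts {Fri morning, Fri evening} need 4 worker-slots in total, but the assistants available for any of those shifts (Bakr, Jules, and Farahani) can supply at most 3 among them. So no valid schedule exists.

No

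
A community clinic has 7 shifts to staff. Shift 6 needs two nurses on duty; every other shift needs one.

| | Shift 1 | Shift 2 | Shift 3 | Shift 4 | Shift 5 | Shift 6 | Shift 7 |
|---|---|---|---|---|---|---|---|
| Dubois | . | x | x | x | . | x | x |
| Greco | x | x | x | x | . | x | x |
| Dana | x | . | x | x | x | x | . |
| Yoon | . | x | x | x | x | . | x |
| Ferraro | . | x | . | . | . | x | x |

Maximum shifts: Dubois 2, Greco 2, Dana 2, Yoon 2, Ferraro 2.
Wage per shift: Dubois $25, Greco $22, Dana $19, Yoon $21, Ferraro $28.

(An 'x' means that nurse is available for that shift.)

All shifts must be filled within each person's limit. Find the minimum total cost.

$174

Picking the cheapest available nurse for each shift independently would cost $159, but that ignores the shift limits.
An optimal schedule: Shift 1→Dana, Shift 2→Yoon, Shift 3→Yoon, Shift 4→Greco, Shift 5→Dana, Shift 6→Greco+Dubois, Shift 7→Dubois.
Total: 19 + 21 + 21 + 22 + 19 + 22 + 25 + 25 = $174.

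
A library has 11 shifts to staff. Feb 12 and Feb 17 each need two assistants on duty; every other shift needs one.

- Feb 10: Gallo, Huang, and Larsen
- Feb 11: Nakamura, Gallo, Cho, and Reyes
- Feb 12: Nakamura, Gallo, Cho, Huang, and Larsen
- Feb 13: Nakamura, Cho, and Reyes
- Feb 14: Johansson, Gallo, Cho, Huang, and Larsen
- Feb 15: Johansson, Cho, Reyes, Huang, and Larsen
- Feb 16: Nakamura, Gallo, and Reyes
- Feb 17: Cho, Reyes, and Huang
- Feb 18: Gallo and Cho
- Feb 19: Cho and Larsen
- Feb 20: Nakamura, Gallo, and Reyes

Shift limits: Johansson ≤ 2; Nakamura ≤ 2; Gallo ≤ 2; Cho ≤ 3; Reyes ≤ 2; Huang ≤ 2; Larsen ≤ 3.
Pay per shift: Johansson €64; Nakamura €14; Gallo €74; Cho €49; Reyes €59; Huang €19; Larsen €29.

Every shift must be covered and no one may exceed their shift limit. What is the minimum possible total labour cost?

€482

Picking the cheapest available assistant for each shift independently would cost €292, but that ignores the shift limits.
An optimal schedule: Feb 10→Huang, Feb 11→Reyes, Feb 12→Larsen+Cho, Feb 13→Nakamura, Feb 14→Larsen, Feb 15→Johansson, Feb 16→Nakamura, Feb 17→Huang+Cho, Feb 18→Cho, Feb 19→Larsen, Feb 20→Reyes.
Total: 19 + 59 + 29 + 49 + 14 + 29 + 64 + 14 + 19 + 49 + 49 + 29 + 59 = €482.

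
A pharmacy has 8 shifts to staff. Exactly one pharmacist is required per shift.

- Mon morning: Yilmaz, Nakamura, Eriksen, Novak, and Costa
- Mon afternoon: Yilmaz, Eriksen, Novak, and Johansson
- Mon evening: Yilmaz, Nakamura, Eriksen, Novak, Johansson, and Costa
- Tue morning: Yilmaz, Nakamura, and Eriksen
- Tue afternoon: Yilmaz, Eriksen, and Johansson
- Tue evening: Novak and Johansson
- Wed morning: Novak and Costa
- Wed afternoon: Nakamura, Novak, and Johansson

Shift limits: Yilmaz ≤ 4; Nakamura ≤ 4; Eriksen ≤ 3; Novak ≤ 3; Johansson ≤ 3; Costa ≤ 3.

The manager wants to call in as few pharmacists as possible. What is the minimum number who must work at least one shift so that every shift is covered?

8 slots to fill and no one can take more than 4, so at least ⌈8/4⌉ = 2 pharmacists are needed.
No set of 2 pharmacists can cover every shift (each such set leaves at least one shift with no one available or exceeds a cap).
Yilmaz, Nakamura, and Novak alone can cover everything: Mon morning→Yilmaz, Mon afternoon→Yilmaz, Mon evening→Nakamura, Tue morning→Yilmaz, Tue afternoon→Yilmaz, Tue evening→Novak, Wed morning→Novak, Wed afternoon→Nakamura.

3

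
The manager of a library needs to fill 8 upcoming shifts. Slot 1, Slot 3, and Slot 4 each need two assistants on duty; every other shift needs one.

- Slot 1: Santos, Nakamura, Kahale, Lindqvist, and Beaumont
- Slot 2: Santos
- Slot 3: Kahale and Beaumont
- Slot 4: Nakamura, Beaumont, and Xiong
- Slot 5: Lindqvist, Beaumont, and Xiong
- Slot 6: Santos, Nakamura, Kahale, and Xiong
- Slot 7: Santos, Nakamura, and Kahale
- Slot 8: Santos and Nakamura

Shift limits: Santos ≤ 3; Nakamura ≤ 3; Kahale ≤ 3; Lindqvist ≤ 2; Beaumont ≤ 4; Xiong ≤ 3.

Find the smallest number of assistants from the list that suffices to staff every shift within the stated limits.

11 slots to fill and no one can take more than 4, so at least ⌈11/4⌉ = 3 assistants are needed.
Any 3 assistants together have capacity at most 4+3+3 = 10 < 11 slots, so 3 can never suffice.
Santos, Nakamura, Kahale, and Beaumont alone can cover everything: Slot 1→Nakamura+Kahale, Slot 2→Santos, Slot 3→Kahale+Beaumont, Slot 4→Nakamura+Beaumont, Slot 5→Beaumont, Slot 6→Santos, Slot 7→Nakamura, Slot 8→Santos.

4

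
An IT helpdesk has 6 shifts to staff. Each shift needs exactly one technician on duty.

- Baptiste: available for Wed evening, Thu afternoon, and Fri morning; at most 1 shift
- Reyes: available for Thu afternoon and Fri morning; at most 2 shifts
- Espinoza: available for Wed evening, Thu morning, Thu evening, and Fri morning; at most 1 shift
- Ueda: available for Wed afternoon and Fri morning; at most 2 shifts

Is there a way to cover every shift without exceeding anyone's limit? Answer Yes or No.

Total capacity is 6 and 6 slots are needed, so capacity alone doesn't rule it out.
Shifts {Thu morning, Thu evening} need 2 worker-slots in total, but the technicians available for any of those shifts (Espinoza) can supply at most 1 among them. So no valid schedule exists.

No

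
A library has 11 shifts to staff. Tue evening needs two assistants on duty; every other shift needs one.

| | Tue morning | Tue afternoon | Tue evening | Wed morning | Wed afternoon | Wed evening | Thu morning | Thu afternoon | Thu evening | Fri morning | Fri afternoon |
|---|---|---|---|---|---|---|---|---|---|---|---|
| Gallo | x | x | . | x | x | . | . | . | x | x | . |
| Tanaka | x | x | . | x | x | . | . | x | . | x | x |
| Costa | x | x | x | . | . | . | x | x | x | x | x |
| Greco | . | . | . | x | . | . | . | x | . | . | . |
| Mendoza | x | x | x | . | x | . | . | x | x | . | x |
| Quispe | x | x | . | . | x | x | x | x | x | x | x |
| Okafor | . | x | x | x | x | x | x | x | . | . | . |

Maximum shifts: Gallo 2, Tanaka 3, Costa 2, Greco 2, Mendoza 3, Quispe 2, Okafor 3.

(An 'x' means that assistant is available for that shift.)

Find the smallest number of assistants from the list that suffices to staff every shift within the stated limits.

12 slots to fill and no one can take more than 3, so at least ⌈12/3⌉ = 4 assistants are needed.
Any 4 assistants together have capacity at most 3+3+3+2 = 11 < 12 slots, so 4 can never suffice.
Gallo, Tanaka, Costa, Greco, and Okafor alone can cover everything: Tue morning→Gallo, Tue afternoon→Okafor, Tue evening→Costa+Okafor, Wed morning→Greco, Wed afternoon→Tanaka, Wed evening→Okafor, Thu morning→Costa, Thu afternoon→Greco, Thu evening→Gallo, Fri morning→Tanaka, Fri afternoon→Tanaka.

5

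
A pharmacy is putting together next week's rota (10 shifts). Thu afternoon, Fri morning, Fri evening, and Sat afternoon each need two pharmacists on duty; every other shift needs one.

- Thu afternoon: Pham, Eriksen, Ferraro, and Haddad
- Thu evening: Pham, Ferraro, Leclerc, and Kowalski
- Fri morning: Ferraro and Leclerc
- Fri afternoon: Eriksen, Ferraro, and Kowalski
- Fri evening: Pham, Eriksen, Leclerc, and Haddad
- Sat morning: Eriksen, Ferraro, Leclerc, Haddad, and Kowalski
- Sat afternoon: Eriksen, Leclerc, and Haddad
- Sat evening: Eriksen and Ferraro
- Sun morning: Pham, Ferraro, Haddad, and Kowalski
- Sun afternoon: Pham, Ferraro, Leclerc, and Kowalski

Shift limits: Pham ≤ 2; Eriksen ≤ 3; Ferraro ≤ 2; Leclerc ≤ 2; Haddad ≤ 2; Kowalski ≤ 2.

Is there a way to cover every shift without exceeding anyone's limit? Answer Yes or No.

Total capacity is 2+3+2+2+2+2 = 13 but 14 worker-slots are needed — infeasible.

No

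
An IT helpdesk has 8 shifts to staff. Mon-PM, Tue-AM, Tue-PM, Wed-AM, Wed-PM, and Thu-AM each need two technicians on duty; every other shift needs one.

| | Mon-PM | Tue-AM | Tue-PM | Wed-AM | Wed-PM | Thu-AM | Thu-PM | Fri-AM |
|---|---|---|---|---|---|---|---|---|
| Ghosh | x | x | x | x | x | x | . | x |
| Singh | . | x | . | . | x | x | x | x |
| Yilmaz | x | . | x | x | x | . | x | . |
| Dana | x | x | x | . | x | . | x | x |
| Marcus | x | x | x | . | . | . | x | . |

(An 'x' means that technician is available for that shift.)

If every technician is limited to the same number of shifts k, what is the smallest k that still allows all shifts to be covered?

3

With 5 technicians and 14 worker-slots to fill, someone must work at least ⌈14/5⌉ = 3 shifts, so k ≥ 3.
k = 3 works: Mon-PM→Yilmaz+Dana, Tue-AM→Singh+Marcus, Tue-PM→Dana+Marcus, Wed-AM→Ghosh+Yilmaz, Wed-PM→Yilmaz+Dana, Thu-AM→Ghosh+Singh, Thu-PM→Singh, Fri-AM→Ghosh.
Loads: Ghosh 3, Singh 3, Yilmaz 3, Dana 3, Marcus 2 — all ≤ 3.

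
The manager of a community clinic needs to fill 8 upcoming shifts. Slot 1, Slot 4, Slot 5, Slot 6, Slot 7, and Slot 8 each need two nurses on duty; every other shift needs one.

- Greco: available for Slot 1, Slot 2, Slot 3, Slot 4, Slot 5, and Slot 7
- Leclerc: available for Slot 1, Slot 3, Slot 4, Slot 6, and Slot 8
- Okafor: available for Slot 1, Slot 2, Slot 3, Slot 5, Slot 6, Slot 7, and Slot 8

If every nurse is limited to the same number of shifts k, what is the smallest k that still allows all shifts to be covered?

5

With 3 nurses and 14 worker-slots to fill, someone must work at least ⌈14/3⌉ = 5 shifts, so k ≥ 5.
k = 5 works: Slot 1→Greco+Leclerc, Slot 2→Greco, Slot 3→Leclerc, Slot 4→Greco+Leclerc, Slot 5→Greco+Okafor, Slot 6→Leclerc+Okafor, Slot 7→Greco+Okafor, Slot 8→Leclerc+Okafor.
Loads: Greco 5, Leclerc 5, Okafor 4 — all ≤ 5.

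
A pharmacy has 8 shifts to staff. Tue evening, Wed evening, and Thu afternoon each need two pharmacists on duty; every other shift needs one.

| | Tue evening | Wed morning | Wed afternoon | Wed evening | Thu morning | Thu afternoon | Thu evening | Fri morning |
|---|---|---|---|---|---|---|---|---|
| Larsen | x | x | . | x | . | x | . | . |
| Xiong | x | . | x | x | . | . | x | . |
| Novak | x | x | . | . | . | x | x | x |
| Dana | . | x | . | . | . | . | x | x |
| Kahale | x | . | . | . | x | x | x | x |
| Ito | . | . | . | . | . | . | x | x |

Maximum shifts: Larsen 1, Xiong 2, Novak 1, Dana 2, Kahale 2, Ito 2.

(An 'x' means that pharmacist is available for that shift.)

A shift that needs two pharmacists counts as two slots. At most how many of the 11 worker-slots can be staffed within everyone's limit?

9

Total capacity across all pharmacists is 1+2+1+2+2+2 = 10, and 11 slots are needed, so at most 10 can be filled.
Shifts {Tue evening, Wed afternoon, Wed evening, Thu afternoon} need 7 slots but only Larsen, Xiong, Novak, and Kahale are available for them, supplying at most 6 — so at least 1 slot must go unfilled.
An assignment achieving 9: Wed morning→Dana, Wed afternoon→Xiong, Wed evening→Larsen+Xiong, Thu morning→Kahale, Thu afternoon→Novak+Kahale, Thu evening→Ito, Fri morning→Dana.
Loads: Larsen 1/1, Xiong 2/2, Novak 1/1, Dana 2/2, Kahale 2/2, Ito 1/2.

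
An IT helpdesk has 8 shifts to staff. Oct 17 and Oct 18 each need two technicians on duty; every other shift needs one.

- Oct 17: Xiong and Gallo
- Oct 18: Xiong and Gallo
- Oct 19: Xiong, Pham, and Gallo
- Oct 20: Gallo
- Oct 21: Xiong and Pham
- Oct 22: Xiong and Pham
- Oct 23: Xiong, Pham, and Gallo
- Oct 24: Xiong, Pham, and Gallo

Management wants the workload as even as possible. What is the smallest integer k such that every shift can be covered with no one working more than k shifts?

4

With 3 technicians and 10 worker-slots to fill, someone must work at least ⌈10/3⌉ = 4 shifts, so k ≥ 4.
k = 4 works: Oct 17→Xiong+Gallo, Oct 18→Xiong+Gallo, Oct 19→Pham, Oct 20→Gallo, Oct 21→Xiong, Oct 22→Xiong, Oct 23→Pham, Oct 24→Pham.
Loads: Xiong 4, Pham 3, Gallo 3 — all ≤ 4.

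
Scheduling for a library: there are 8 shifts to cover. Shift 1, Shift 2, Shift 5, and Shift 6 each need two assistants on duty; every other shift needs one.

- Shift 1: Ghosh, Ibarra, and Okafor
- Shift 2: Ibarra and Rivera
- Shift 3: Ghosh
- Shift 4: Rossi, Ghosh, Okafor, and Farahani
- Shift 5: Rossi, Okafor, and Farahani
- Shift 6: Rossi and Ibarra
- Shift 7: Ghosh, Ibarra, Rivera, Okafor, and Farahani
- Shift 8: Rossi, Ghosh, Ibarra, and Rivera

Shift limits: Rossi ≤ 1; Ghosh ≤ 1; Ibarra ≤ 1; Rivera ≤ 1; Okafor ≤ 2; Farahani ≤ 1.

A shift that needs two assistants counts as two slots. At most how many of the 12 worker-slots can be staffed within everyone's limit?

7

Total capacity across all assistants is 1+1+1+1+2+1 = 7, and 12 slots are needed, so at most 7 can be filled.
An assignment achieving 7: Shift 1→Okafor, Shift 2→Ibarra+Rivera, Shift 3→Ghosh, Shift 5→Okafor+Farahani, Shift 6→Rossi.
Loads: Rossi 1/1, Ghosh 1/1, Ibarra 1/1, Rivera 1/1, Okafor 2/2, Farahani 1/1.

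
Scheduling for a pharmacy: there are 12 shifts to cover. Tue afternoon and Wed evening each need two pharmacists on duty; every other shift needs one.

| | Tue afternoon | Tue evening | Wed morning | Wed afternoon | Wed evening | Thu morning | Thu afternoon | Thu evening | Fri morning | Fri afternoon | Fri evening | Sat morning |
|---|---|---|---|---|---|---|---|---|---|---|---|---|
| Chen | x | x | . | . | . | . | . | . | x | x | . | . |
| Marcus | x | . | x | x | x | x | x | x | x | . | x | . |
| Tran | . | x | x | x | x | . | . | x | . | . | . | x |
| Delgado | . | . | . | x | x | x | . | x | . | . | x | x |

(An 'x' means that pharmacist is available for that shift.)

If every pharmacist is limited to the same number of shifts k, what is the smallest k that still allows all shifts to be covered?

4

With 4 pharmacists and 14 worker-slots to fill, someone must work at least ⌈14/4⌉ = 4 shifts, so k ≥ 4.
k = 4 works: Tue afternoon→Chen+Marcus, Tue evening→Chen, Wed morning→Marcus, Wed afternoon→Tran, Wed evening→Tran+Delgado, Thu morning→Marcus, Thu afternoon→Marcus, Thu evening→Tran, Fri morning→Chen, Fri afternoon→Chen, Fri evening→Delgado, Sat morning→Tran.
Loads: Chen 4, Marcus 4, Tran 4, Delgado 2 — all ≤ 4.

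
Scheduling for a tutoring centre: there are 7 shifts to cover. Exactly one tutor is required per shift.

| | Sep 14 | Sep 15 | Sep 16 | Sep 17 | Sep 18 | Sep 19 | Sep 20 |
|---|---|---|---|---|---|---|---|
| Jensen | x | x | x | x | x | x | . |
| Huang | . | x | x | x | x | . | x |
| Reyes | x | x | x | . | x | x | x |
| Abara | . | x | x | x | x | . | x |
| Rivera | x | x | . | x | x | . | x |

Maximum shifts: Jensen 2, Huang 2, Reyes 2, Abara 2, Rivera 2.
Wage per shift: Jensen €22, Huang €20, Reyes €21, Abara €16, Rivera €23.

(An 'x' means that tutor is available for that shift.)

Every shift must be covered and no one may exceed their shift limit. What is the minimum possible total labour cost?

Picking the cheapest available tutor for each shift independently would cost €122, but that ignores the shift limits.
An optimal schedule: Sep 14→Reyes, Sep 15→Huang, Sep 16→Abara, Sep 17→Abara, Sep 18→Jensen, Sep 19→Reyes, Sep 20→Huang.
Total: 21 + 20 + 16 + 16 + 22 + 21 + 20 = €136.

€136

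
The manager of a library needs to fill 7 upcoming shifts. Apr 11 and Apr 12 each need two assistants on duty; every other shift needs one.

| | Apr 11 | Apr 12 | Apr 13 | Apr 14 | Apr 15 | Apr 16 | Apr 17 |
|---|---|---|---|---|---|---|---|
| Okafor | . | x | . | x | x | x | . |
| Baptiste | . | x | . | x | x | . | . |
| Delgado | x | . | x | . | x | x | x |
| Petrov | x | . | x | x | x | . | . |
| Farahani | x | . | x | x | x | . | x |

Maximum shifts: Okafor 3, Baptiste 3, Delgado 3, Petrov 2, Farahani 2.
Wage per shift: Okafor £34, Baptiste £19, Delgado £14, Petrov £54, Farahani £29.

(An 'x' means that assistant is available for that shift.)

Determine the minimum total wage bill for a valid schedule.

Apr 12 can only be covered by Okafor and Baptiste, so that assignment is forced.
Picking the cheapest available assistant for each shift independently would cost £171, but that ignores the shift limits.
An optimal schedule: Apr 11→Delgado+Farahani, Apr 12→Baptiste+Okafor, Apr 13→Farahani, Apr 14→Baptiste, Apr 15→Baptiste, Apr 16→Delgado, Apr 17→Delgado.
Total: 14 + 29 + 19 + 34 + 29 + 19 + 19 + 14 + 14 = £191.

£191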